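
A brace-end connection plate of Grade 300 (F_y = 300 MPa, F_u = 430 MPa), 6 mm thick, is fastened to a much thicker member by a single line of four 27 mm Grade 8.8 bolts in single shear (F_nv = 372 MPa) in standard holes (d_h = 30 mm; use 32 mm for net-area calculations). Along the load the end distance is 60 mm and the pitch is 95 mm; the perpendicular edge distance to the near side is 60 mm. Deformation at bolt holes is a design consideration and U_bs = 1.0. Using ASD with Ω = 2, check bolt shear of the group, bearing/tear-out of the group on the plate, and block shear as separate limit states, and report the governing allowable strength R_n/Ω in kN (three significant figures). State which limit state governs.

Bolt shear: A_b = π·27²/4 = 572.6 mm²; R_n = 372 × 572.6 × 4 × 1 / 1000 = 852 kN → 852 / 2 = 426 kN.
Bearing: edge l_c = 45, r_n = 139.3 kN; interior l_c = 65, r_n = 167.2 kN; R_n = 139.3 + 3·167.2 = 640.9 kN → 320 kN.
Block shear: A_gv = 2070, A_nv = 1398, A_nt = 264 mm²; R_n = min(0.6F_uA_nv, 0.6F_yA_gv) + U_bs·F_u·A_nt = 474.2 kN → 237 kN.
Block shear governs: 237 kN.

237 kN (block shear governs)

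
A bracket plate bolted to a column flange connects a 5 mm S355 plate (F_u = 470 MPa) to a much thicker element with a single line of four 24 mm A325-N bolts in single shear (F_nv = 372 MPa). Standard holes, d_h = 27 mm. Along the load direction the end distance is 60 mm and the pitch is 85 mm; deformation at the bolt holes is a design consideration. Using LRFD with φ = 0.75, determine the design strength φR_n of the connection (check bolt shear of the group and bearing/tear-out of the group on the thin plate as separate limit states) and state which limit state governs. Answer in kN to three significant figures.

Bolt shear: A_b = π·24²/4 = 452.4 mm²; R_n = 372 × 452.4 × 4 × 1 / 1000 = 673.2 kN → 0.75 × 673.2 = 505 kN.
Bearing (1.2 l_c t F_u ≤ 2.4 d t F_u): upper limit = 2.4·24·5·470 / 1000 = 135.4 kN.
  Edge l_c = 60 − 27/2 = 46.5 → r_n = 131.1 kN; interior l_c = 85 − 27 = 58 → r_n = 135.4 kN.
  R_n,bearing = 1·131.1 + 3·135.4 = 537.2 kN → 0.75 × 537.2 = 403 kN.
Bearing governs: 403 kN.

403 kN (bearing governs)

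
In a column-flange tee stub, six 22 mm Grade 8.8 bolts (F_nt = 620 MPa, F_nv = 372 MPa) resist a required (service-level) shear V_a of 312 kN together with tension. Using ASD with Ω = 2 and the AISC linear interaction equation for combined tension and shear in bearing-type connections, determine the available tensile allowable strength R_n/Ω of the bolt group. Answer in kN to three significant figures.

399 kN

A_b = π·22²/4 = 380.1 mm²; f_rv = 312 × 1000 / (6 × 380.1) = 136.8 MPa.
F'_nt = 1.3 F_nt − (Ω F_nt / F_nv) f_rv = 1.3·620 − (2·620/372)·136.8 = 350 MPa, capped at F_nt → F'_nt = 350 MPa.
R_n = F'_nt · A_b · n = 350 × 380.1 × 6 / 1000 = 798.3 kN.
Allowable strength R_n/Ω = 798.3 / 2 = 399 kN.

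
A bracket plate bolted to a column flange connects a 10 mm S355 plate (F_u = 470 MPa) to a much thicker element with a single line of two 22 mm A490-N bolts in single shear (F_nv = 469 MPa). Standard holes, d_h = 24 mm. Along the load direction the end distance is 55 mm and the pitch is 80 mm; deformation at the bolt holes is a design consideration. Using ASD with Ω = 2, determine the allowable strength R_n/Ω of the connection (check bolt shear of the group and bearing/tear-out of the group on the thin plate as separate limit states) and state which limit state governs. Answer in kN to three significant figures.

Bolt shear: A_b = π·22²/4 = 380.1 mm²; R_n = 469 × 380.1 × 2 × 1 / 1000 = 356.6 kN → 356.6 / 2 = 178 kN.
Bearing (1.2 l_c t F_u ≤ 2.4 d t F_u): upper limit = 2.4·22·10·470 / 1000 = 248.2 kN.
  Edge l_c = 55 − 24/2 = 43 → r_n = 242.5 kN; interior l_c = 80 − 24 = 56 → r_n = 248.2 kN.
  R_n,bearing = 1·242.5 + 1·248.2 = 490.7 kN → 490.7 / 2 = 245 kN.
Bolt shear governs: 178 kN.

178 kN (bolt shear governs)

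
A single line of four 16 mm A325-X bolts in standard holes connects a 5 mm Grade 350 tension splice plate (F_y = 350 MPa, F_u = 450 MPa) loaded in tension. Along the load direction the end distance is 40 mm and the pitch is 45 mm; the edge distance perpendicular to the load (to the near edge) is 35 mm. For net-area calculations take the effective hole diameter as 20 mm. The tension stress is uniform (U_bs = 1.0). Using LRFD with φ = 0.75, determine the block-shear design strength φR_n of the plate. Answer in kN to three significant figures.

148 kN

Shear plane L_v = 40 + 3·45 = 175 mm; A_gv = 175 × 5 = 875 mm².
A_nv = (175 − 3.5·20) × 5 = 525 mm².
A_nt = (35 − 0.5·20) × 5 = 125 mm².
0.6 F_u A_nv = 141.8 kN; 0.6 F_y A_gv = 183.8 kN → shear rupture governs the shear term.
R_n = 141.8 + 1.0 × 450 × 125 / 1000 = 198 kN.
Design strength φR_n = 0.75 × 198 = 148 kN.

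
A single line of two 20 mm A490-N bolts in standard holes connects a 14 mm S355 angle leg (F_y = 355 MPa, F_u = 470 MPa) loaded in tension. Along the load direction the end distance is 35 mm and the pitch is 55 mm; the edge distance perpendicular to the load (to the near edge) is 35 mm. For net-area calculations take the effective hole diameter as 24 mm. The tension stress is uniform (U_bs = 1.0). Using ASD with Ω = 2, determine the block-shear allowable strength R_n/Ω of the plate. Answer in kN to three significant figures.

182 kN

Shear plane L_v = 35 + 1·55 = 90 mm; A_gv = 90 × 14 = 1260 mm².
A_nv = (90 − 1.5·24) × 14 = 756 mm².
A_nt = (35 − 0.5·24) × 14 = 322 mm².
0.6 F_u A_nv = 213.2 kN; 0.6 F_y A_gv = 268.4 kN → shear rupture governs the shear term.
R_n = 213.2 + 1.0 × 470 × 322 / 1000 = 364.5 kN.
Allowable strength R_n/Ω = 364.5 / 2 = 182 kN.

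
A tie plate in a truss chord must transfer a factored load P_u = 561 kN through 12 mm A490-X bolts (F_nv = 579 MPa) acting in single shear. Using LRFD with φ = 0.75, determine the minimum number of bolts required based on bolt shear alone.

A_b = π·12²/4 = 113.1 mm².
Per-bolt design strength φR_n = 0.75 × 579 × 113.1 × 1 / 1000 = 49.11 kN.
n ≥ 561 / 49.11 = 11.42 → use 12 bolts.

12 bolts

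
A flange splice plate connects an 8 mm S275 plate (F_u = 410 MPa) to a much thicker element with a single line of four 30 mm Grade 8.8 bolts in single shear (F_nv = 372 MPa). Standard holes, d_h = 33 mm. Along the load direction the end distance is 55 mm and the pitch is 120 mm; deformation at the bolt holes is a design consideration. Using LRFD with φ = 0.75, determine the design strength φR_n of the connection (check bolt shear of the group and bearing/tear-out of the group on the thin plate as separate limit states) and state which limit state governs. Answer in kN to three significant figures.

645 kN (bearing governs)

Bolt shear: A_b = π·30²/4 = 706.9 mm²; R_n = 372 × 706.9 × 4 × 1 / 1000 = 1052 kN → 0.75 × 1052 = 789 kN.
Bearing (1.2 l_c t F_u ≤ 2.4 d t F_u): upper limit = 2.4·30·8·410 / 1000 = 236.2 kN.
  Edge l_c = 55 − 33/2 = 38.5 → r_n = 151.5 kN; interior l_c = 120 − 33 = 87 → r_n = 236.2 kN.
  R_n,bearing = 1·151.5 + 3·236.2 = 860 kN → 0.75 × 860 = 645 kN.
Bearing governs: 645 kN.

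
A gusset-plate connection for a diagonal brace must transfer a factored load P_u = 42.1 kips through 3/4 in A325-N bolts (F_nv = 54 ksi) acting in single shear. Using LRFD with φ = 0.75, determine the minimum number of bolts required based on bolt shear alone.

3 bolts

A_b = π·0.75²/4 = 0.4418 in².
Per-bolt design strength φR_n = 0.75 × 54 × 0.4418 × 1 = 17.89 kips.
n ≥ 42.1 / 17.89 = 2.353 → use 3 bolts.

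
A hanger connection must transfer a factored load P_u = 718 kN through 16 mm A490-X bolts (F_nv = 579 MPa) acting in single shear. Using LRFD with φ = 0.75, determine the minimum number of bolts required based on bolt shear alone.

9 bolts

A_b = π·16²/4 = 201.1 mm².
Per-bolt design strength φR_n = 0.75 × 579 × 201.1 × 1 / 1000 = 87.31 kN.
n ≥ 718 / 87.31 = 8.223 → use 9 bolts.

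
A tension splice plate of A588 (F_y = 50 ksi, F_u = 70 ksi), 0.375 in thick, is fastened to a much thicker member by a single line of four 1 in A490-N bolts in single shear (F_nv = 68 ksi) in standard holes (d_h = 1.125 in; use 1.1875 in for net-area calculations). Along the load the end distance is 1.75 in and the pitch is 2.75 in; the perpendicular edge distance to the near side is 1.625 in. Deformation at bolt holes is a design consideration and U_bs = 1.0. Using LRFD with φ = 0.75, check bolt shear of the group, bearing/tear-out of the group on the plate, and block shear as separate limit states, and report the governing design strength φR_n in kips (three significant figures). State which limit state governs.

89.3 kips (block shear governs)

Bolt shear: A_b = π·1²/4 = 0.7854 in²; R_n = 68 × 0.7854 × 4 × 1 = 213.6 kips → 0.75 × 213.6 = 160 kips.
Bearing: edge l_c = 1.188, r_n = 37.41 kips; interior l_c = 1.625, r_n = 51.19 kips; R_n = 37.41 + 3·51.19 = 191 kips → 143 kips.
Block shear: A_gv = 3.75, A_nv = 2.191, A_nt = 0.3867 in²; R_n = min(0.6F_uA_nv, 0.6F_yA_gv) + U_bs·F_u·A_nt = 119.1 kips → 89.3 kips.
Block shear governs: 89.3 kips.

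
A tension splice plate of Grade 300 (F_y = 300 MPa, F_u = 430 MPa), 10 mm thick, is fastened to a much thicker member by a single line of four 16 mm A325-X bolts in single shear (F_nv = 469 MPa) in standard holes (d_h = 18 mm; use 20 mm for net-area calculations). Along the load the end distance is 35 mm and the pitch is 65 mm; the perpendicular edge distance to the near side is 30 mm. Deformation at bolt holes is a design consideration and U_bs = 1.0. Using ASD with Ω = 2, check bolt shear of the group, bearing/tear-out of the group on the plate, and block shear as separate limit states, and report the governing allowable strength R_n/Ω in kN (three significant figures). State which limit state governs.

Bolt shear: A_b = π·16²/4 = 201.1 mm²; R_n = 469 × 201.1 × 4 × 1 / 1000 = 377.2 kN → 377.2 / 2 = 189 kN.
Bearing: edge l_c = 26, r_n = 134.2 kN; interior l_c = 47, r_n = 165.1 kN; R_n = 134.2 + 3·165.1 = 629.5 kN → 315 kN.
Block shear: A_gv = 2300, A_nv = 1600, A_nt = 200 mm²; R_n = min(0.6F_uA_nv, 0.6F_yA_gv) + U_bs·F_u·A_nt = 498.8 kN → 249 kN.
Bolt shear governs: 189 kN.

189 kN (bolt shear governs)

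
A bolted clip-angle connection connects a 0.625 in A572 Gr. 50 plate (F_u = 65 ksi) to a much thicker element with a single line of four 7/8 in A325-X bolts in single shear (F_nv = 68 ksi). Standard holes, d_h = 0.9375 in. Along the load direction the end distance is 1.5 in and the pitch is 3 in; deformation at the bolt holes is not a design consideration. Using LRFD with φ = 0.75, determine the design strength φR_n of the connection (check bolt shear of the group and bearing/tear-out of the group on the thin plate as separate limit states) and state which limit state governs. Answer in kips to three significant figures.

Bolt shear: A_b = π·0.875²/4 = 0.6013 in²; R_n = 68 × 0.6013 × 4 × 1 = 163.6 kips → 0.75 × 163.6 = 123 kips.
Bearing (1.5 l_c t F_u ≤ 3.0 d t F_u): upper limit = 3.0·0.875·0.625·65 = 106.6 kips.
  Edge l_c = 1.5 − 0.9375/2 = 1.031 → r_n = 62.84 kips; interior l_c = 3 − 0.9375 = 2.062 → r_n = 106.6 kips.
  R_n,bearing = 1·62.84 + 3·106.6 = 382.8 kips → 0.75 × 382.8 = 287 kips.
Bolt shear governs: 123 kips.

123 kips (bolt shear governs)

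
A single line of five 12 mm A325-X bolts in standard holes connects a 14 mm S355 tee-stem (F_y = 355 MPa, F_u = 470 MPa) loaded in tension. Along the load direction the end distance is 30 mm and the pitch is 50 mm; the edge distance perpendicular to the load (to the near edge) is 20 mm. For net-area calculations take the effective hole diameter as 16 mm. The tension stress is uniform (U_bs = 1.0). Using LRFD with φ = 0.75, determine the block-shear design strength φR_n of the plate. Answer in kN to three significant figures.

527 kN

Shear plane L_v = 30 + 4·50 = 230 mm; A_gv = 230 × 14 = 3220 mm².
A_nv = (230 − 4.5·16) × 14 = 2212 mm².
A_nt = (20 − 0.5·16) × 14 = 168 mm².
0.6 F_u A_nv = 623.8 kN; 0.6 F_y A_gv = 685.9 kN → shear rupture governs the shear term.
R_n = 623.8 + 1.0 × 470 × 168 / 1000 = 702.7 kN.
Design strength φR_n = 0.75 × 702.7 = 527 kN.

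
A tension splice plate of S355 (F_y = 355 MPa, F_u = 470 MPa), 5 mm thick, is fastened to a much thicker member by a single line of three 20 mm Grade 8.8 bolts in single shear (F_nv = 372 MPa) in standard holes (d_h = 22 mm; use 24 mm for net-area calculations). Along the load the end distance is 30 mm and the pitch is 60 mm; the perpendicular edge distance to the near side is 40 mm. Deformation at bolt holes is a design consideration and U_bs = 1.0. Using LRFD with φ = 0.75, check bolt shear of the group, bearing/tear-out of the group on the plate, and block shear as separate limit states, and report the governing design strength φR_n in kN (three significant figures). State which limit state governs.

Bolt shear: A_b = π·20²/4 = 314.2 mm²; R_n = 372 × 314.2 × 3 × 1 / 1000 = 350.6 kN → 0.75 × 350.6 = 263 kN.
Bearing: edge l_c = 19, r_n = 53.58 kN; interior l_c = 38, r_n = 107.2 kN; R_n = 53.58 + 2·107.2 = 267.9 kN → 201 kN.
Block shear: A_gv = 750, A_nv = 450, A_nt = 140 mm²; R_n = min(0.6F_uA_nv, 0.6F_yA_gv) + U_bs·F_u·A_nt = 192.7 kN → 145 kN.
Block shear governs: 145 kN.

145 kN (block shear governs)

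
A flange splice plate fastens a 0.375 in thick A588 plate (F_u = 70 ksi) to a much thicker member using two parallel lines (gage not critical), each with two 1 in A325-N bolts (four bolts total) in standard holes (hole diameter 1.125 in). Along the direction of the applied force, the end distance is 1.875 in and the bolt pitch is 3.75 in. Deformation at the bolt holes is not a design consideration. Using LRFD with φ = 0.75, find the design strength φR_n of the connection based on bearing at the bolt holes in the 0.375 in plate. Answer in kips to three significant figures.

Per bolt r_n = 1.5 l_c t F_u ≤ 3.0 d t F_u; upper limit = 3.0 × 1 × 0.375 × 70 = 78.75 kips.
Edge bolt: l_c = 1.875 − 1.125/2 = 1.312 in → 1.5 × 1.312 × 0.375 × 70 = 51.68 → r_n = 51.68 kips.
Interior bolts: l_c = 3.75 − 1.125 = 2.625 in → 1.5 × 2.625 × 0.375 × 70 = 103.4 → r_n = 78.75 kips.
R_n = 2 × 51.68 + 2 × 78.75 = 260.9 kips.
Design strength φR_n = 0.75 × 260.9 = 196 kips.

196 kips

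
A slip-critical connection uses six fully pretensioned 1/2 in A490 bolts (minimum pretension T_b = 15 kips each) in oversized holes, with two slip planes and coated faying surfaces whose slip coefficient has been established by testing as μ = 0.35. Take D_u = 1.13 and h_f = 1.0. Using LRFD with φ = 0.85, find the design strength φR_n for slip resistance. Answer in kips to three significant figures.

60.5 kips

R_n = μ · D_u · h_f · T_b · n_s · n_b = 0.35 × 1.13 × 1.0 × 15 × 2 × 6 = 71.19 kips.
Design strength φR_n = 0.85 × 71.19 = 60.5 kips.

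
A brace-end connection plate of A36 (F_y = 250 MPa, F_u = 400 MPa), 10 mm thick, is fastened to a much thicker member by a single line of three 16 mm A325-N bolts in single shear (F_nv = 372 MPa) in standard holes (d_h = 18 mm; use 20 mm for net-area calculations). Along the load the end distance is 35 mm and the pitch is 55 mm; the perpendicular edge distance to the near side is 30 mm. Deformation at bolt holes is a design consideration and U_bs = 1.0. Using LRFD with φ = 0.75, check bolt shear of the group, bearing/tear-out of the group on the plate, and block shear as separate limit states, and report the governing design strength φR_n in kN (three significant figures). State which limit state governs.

Bolt shear: A_b = π·16²/4 = 201.1 mm²; R_n = 372 × 201.1 × 3 × 1 / 1000 = 224.4 kN → 0.75 × 224.4 = 168 kN.
Bearing: edge l_c = 26, r_n = 124.8 kN; interior l_c = 37, r_n = 153.6 kN; R_n = 124.8 + 2·153.6 = 432 kN → 324 kN.
Block shear: A_gv = 1450, A_nv = 950, A_nt = 200 mm²; R_n = min(0.6F_uA_nv, 0.6F_yA_gv) + U_bs·F_u·A_nt = 297.5 kN → 223 kN.
Bolt shear governs: 168 kN.

168 kN (bolt shear governs)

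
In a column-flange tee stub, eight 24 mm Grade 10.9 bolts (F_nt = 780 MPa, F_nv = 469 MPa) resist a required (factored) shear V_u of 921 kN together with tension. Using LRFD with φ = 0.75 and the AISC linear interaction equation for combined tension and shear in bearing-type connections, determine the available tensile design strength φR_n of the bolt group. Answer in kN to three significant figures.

A_b = π·24²/4 = 452.4 mm²; f_rv = 921 × 1000 / (8 × 452.4) = 254.5 MPa.
F'_nt = 1.3 F_nt − (F_nt / φF_nv) f_rv = 1.3·780 − (780/(0.75·469))·254.5 = 449.7 MPa, capped at F_nt → F'_nt = 449.7 MPa.
R_n = F'_nt · A_b · n = 449.7 × 452.4 × 8 / 1000 = 1627 kN.
Design strength φR_n = 0.75 × 1627 = 1220 kN.

1220 kN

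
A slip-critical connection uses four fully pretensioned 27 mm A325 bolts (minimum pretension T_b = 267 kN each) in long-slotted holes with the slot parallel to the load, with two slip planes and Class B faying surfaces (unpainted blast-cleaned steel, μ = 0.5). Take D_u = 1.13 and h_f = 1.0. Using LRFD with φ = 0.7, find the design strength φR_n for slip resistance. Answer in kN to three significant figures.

845 kN

R_n = μ · D_u · h_f · T_b · n_s · n_b = 0.5 × 1.13 × 1.0 × 267 × 2 × 4 = 1207 kN.
Design strength φR_n = 0.7 × 1207 = 845 kN.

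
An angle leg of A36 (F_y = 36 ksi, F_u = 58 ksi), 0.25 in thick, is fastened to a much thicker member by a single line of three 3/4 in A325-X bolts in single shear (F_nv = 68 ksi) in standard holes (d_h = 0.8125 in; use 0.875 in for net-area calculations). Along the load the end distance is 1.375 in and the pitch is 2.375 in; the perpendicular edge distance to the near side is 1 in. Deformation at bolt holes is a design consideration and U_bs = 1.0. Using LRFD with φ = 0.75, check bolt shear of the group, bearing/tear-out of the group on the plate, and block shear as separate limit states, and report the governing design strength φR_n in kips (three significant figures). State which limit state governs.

Bolt shear: A_b = π·0.75²/4 = 0.4418 in²; R_n = 68 × 0.4418 × 3 × 1 = 90.12 kips → 0.75 × 90.12 = 67.6 kips.
Bearing: edge l_c = 0.9688, r_n = 16.86 kips; interior l_c = 1.562, r_n = 26.1 kips; R_n = 16.86 + 2·26.1 = 69.06 kips → 51.8 kips.
Block shear: A_gv = 1.531, A_nv = 0.9844, A_nt = 0.1406 in²; R_n = min(0.6F_uA_nv, 0.6F_yA_gv) + U_bs·F_u·A_nt = 41.23 kips → 30.9 kips.
Block shear governs: 30.9 kips.

30.9 kips (block shear governs)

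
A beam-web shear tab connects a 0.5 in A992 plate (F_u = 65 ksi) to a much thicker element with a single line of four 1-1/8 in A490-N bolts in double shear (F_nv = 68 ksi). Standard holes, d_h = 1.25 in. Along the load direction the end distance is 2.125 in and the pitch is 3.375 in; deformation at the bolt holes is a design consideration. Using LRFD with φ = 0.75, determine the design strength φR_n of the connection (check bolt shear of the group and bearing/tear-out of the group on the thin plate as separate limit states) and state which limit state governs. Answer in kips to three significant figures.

230 kips (bearing governs)

Bolt shear: A_b = π·1.125²/4 = 0.994 in²; R_n = 68 × 0.994 × 4 × 2 = 540.7 kips → 0.75 × 540.7 = 406 kips.
Bearing (1.2 l_c t F_u ≤ 2.4 d t F_u): upper limit = 2.4·1.125·0.5·65 = 87.75 kips.
  Edge l_c = 2.125 − 1.25/2 = 1.5 → r_n = 58.5 kips; interior l_c = 3.375 − 1.25 = 2.125 → r_n = 82.88 kips.
  R_n,bearing = 1·58.5 + 3·82.88 = 307.1 kips → 0.75 × 307.1 = 230 kips.
Bearing governs: 230 kips.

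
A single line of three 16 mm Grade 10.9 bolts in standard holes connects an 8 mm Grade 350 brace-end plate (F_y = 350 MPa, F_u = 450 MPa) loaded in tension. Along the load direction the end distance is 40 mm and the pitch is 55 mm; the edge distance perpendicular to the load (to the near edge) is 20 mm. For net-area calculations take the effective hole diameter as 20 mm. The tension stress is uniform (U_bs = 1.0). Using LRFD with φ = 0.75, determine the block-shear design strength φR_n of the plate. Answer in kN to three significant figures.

189 kN

Shear plane L_v = 40 + 2·55 = 150 mm; A_gv = 150 × 8 = 1200 mm².
A_nv = (150 − 2.5·20) × 8 = 800 mm².
A_nt = (20 − 0.5·20) × 8 = 80 mm².
0.6 F_u A_nv = 216 kN; 0.6 F_y A_gv = 252 kN → shear rupture governs the shear term.
R_n = 216 + 1.0 × 450 × 80 / 1000 = 252 kN.
Design strength φR_n = 0.75 × 252 = 189 kN.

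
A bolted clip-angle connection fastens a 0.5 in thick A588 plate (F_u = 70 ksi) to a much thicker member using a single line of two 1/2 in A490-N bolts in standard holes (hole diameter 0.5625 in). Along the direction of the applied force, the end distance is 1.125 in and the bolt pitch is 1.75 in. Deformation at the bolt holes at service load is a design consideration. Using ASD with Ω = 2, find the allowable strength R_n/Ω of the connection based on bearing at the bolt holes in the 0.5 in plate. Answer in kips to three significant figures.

Per bolt r_n = 1.2 l_c t F_u ≤ 2.4 d t F_u; upper limit = 2.4 × 0.5 × 0.5 × 70 = 42 kips.
Edge bolt: l_c = 1.125 − 0.5625/2 = 0.8438 in → 1.2 × 0.8438 × 0.5 × 70 = 35.44 → r_n = 35.44 kips.
Interior bolts: l_c = 1.75 − 0.5625 = 1.188 in → 1.2 × 1.188 × 0.5 × 70 = 49.88 → r_n = 42 kips.
R_n = 1 × 35.44 + 1 × 42 = 77.44 kips.
Allowable strength R_n/Ω = 77.44 / 2 = 38.7 kips.

38.7 kips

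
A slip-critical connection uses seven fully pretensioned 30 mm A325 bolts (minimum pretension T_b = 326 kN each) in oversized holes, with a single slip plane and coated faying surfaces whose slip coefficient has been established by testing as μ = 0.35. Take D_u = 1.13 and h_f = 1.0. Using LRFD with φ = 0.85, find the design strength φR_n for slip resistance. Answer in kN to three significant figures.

R_n = μ · D_u · h_f · T_b · n_s · n_b = 0.35 × 1.13 × 1.0 × 326 × 1 × 7 = 902.5 kN.
Design strength φR_n = 0.85 × 902.5 = 767 kN.

767 kN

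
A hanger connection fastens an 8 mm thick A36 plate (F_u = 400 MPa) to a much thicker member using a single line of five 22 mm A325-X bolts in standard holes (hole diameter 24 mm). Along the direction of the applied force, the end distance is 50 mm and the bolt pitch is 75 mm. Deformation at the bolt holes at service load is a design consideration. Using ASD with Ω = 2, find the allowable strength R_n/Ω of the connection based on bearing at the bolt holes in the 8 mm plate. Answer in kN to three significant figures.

Per bolt r_n = 1.2 l_c t F_u ≤ 2.4 d t F_u; upper limit = 2.4 × 22 × 8 × 400 / 1000 = 169 kN.
Edge bolt: l_c = 50 − 24/2 = 38 mm → 1.2 × 38 × 8 × 400 / 1000 = 145.9 → r_n = 145.9 kN.
Interior bolts: l_c = 75 − 24 = 51 mm → 1.2 × 51 × 8 × 400 / 1000 = 195.8 → r_n = 169 kN.
R_n = 1 × 145.9 + 4 × 169 = 821.8 kN.
Allowable strength R_n/Ω = 821.8 / 2 = 411 kN.

411 kN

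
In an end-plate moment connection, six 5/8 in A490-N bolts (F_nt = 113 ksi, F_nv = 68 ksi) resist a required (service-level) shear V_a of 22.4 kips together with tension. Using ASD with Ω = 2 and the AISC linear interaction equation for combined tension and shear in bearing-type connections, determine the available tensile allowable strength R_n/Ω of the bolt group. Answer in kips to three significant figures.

A_b = π·0.625²/4 = 0.3068 in²; f_rv = 22.4 / (6 × 0.3068) = 12.17 ksi.
F'_nt = 1.3 F_nt − (Ω F_nt / F_nv) f_rv = 1.3·113 − (2·113/68)·12.17 = 106.5 ksi, capped at F_nt → F'_nt = 106.5 ksi.
R_n = F'_nt · A_b · n = 106.5 × 0.3068 × 6 = 196 kips.
Allowable strength R_n/Ω = 196 / 2 = 98 kips.

98 kips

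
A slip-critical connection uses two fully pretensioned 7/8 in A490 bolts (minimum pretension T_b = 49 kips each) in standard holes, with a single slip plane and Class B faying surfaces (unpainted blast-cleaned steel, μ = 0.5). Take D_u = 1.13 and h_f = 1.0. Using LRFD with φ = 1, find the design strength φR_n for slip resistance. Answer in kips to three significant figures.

R_n = μ · D_u · h_f · T_b · n_s · n_b = 0.5 × 1.13 × 1.0 × 49 × 1 × 2 = 55.37 kips.
Design strength φR_n = 1 × 55.37 = 55.4 kips.

55.4 kips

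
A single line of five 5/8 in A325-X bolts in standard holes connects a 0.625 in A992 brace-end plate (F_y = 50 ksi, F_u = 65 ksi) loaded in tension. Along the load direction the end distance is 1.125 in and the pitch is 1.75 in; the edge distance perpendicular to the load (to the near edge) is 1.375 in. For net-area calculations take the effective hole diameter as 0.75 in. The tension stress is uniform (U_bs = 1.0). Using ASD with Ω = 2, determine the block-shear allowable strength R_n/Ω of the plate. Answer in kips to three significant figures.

Shear plane L_v = 1.125 + 4·1.75 = 8.125 in; A_gv = 8.125 × 0.625 = 5.078 in².
A_nv = (8.125 − 4.5·0.75) × 0.625 = 2.969 in².
A_nt = (1.375 − 0.5·0.75) × 0.625 = 0.625 in².
0.6 F_u A_nv = 115.8 kips; 0.6 F_y A_gv = 152.3 kips → shear rupture governs the shear term.
R_n = 115.8 + 1.0 × 65 × 0.625 = 156.4 kips.
Allowable strength R_n/Ω = 156.4 / 2 = 78.2 kips.

78.2 kips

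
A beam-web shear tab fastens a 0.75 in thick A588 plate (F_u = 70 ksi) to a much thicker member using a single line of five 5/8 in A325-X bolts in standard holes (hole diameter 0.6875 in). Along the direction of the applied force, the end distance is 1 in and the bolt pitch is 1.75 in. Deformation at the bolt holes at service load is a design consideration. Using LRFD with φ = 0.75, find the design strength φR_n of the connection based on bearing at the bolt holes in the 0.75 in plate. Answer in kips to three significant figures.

Per bolt r_n = 1.2 l_c t F_u ≤ 2.4 d t F_u; upper limit = 2.4 × 0.625 × 0.75 × 70 = 78.75 kips.
Edge bolt: l_c = 1 − 0.6875/2 = 0.6562 in → 1.2 × 0.6562 × 0.75 × 70 = 41.34 → r_n = 41.34 kips.
Interior bolts: l_c = 1.75 − 0.6875 = 1.062 in → 1.2 × 1.062 × 0.75 × 70 = 66.94 → r_n = 66.94 kips.
R_n = 1 × 41.34 + 4 × 66.94 = 309.1 kips.
Design strength φR_n = 0.75 × 309.1 = 232 kips.

232 kips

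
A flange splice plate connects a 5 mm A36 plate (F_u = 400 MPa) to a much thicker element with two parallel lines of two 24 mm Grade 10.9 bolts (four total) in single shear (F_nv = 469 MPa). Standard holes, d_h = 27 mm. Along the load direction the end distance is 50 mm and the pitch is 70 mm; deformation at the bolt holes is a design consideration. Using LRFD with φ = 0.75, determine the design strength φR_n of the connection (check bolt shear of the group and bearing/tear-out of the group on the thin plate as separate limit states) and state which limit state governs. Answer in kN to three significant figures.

286 kN (bearing governs)

Bolt shear: A_b = π·24²/4 = 452.4 mm²; R_n = 469 × 452.4 × 4 × 1 / 1000 = 848.7 kN → 0.75 × 848.7 = 637 kN.
Bearing (1.2 l_c t F_u ≤ 2.4 d t F_u): upper limit = 2.4·24·5·400 / 1000 = 115.2 kN.
  Edge l_c = 50 − 27/2 = 36.5 → r_n = 87.6 kN; interior l_c = 70 − 27 = 43 → r_n = 103.2 kN.
  R_n,bearing = 2·87.6 + 2·103.2 = 381.6 kN → 0.75 × 381.6 = 286 kN.
Bearing governs: 286 kN.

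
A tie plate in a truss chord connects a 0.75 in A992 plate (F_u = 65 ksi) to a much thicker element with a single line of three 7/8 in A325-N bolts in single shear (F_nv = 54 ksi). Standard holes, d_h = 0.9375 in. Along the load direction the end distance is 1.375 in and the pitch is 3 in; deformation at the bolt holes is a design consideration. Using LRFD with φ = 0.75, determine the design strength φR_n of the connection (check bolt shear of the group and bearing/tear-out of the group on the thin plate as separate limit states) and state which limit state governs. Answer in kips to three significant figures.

Bolt shear: A_b = π·0.875²/4 = 0.6013 in²; R_n = 54 × 0.6013 × 3 × 1 = 97.41 kips → 0.75 × 97.41 = 73.1 kips.
Bearing (1.2 l_c t F_u ≤ 2.4 d t F_u): upper limit = 2.4·0.875·0.75·65 = 102.4 kips.
  Edge l_c = 1.375 − 0.9375/2 = 0.9062 → r_n = 53.02 kips; interior l_c = 3 − 0.9375 = 2.062 → r_n = 102.4 kips.
  R_n,bearing = 1·53.02 + 2·102.4 = 257.8 kips → 0.75 × 257.8 = 193 kips.
Bolt shear governs: 73.1 kips.

73.1 kips (bolt shear governs)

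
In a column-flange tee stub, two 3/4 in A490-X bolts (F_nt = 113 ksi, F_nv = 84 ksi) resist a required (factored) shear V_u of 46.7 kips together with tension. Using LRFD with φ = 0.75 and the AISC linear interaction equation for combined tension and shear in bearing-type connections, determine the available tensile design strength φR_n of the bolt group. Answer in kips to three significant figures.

34.5 kips

A_b = π·0.75²/4 = 0.4418 in²; f_rv = 46.7 / (2 × 0.4418) = 52.85 ksi.
F'_nt = 1.3 F_nt − (F_nt / φF_nv) f_rv = 1.3·113 − (113/(0.75·84))·52.85 = 52.1 ksi, capped at F_nt → F'_nt = 52.1 ksi.
R_n = F'_nt · A_b · n = 52.1 × 0.4418 × 2 = 46.03 kips.
Design strength φR_n = 0.75 × 46.03 = 34.5 kips.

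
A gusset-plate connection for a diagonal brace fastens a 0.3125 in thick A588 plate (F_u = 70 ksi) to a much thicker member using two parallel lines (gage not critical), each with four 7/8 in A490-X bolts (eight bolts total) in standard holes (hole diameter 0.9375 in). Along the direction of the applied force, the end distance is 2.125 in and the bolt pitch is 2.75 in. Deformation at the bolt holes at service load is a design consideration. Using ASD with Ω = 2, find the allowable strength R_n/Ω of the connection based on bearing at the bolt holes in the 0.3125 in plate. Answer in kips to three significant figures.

Per bolt r_n = 1.2 l_c t F_u ≤ 2.4 d t F_u; upper limit = 2.4 × 0.875 × 0.3125 × 70 = 45.94 kips.
Edge bolt: l_c = 2.125 − 0.9375/2 = 1.656 in → 1.2 × 1.656 × 0.3125 × 70 = 43.48 → r_n = 43.48 kips.
Interior bolts: l_c = 2.75 − 0.9375 = 1.812 in → 1.2 × 1.812 × 0.3125 × 70 = 47.58 → r_n = 45.94 kips.
R_n = 2 × 43.48 + 6 × 45.94 = 362.6 kips.
Allowable strength R_n/Ω = 362.6 / 2 = 181 kips.

181 kips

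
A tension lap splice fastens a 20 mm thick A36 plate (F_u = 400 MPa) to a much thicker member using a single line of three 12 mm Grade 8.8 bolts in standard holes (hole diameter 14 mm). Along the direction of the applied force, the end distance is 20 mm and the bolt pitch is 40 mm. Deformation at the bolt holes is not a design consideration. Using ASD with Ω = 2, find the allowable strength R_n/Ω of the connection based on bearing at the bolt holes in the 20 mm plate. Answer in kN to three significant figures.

Per bolt r_n = 1.5 l_c t F_u ≤ 3.0 d t F_u; upper limit = 3.0 × 12 × 20 × 400 / 1000 = 288 kN.
Edge bolt: l_c = 20 − 14/2 = 13 mm → 1.5 × 13 × 20 × 400 / 1000 = 156 → r_n = 156 kN.
Interior bolts: l_c = 40 − 14 = 26 mm → 1.5 × 26 × 20 × 400 / 1000 = 312 → r_n = 288 kN.
R_n = 1 × 156 + 2 × 288 = 732 kN.
Allowable strength R_n/Ω = 732 / 2 = 366 kN.

366 kN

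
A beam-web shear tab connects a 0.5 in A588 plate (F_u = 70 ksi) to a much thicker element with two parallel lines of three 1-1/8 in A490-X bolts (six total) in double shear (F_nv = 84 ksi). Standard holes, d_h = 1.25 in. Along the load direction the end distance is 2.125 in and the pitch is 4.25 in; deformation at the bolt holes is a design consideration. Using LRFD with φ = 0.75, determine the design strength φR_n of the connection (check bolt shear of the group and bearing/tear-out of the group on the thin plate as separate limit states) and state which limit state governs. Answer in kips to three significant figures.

378 kips (bearing governs)

Bolt shear: A_b = π·1.125²/4 = 0.994 in²; R_n = 84 × 0.994 × 6 × 2 = 1002 kips → 0.75 × 1002 = 751 kips.
Bearing (1.2 l_c t F_u ≤ 2.4 d t F_u): upper limit = 2.4·1.125·0.5·70 = 94.5 kips.
  Edge l_c = 2.125 − 1.25/2 = 1.5 → r_n = 63 kips; interior l_c = 4.25 − 1.25 = 3 → r_n = 94.5 kips.
  R_n,bearing = 2·63 + 4·94.5 = 504 kips → 0.75 × 504 = 378 kips.
Bearing governs: 378 kips.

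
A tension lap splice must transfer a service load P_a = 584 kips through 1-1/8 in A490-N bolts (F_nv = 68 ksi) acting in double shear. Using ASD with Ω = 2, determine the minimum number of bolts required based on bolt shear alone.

A_b = π·1.125²/4 = 0.994 in².
Per-bolt allowable strength R_n/Ω = 68 × 0.994 × 2 / 2 = 67.59 kips.
n ≥ 584 / 67.59 = 8.64 → use 9 bolts.

9 bolts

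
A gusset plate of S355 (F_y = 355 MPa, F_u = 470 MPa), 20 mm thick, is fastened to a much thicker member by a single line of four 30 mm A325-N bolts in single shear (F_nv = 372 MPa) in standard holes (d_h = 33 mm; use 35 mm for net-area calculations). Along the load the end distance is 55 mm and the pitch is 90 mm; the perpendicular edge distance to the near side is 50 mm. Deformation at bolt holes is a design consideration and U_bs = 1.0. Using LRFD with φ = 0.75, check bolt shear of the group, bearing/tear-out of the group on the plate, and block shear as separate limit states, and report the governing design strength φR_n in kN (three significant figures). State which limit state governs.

789 kN (bolt shear governs)

Bolt shear: A_b = π·30²/4 = 706.9 mm²; R_n = 372 × 706.9 × 4 × 1 / 1000 = 1052 kN → 0.75 × 1052 = 789 kN.
Bearing: edge l_c = 38.5, r_n = 434.3 kN; interior l_c = 57, r_n = 643 kN; R_n = 434.3 + 3·643 = 2363 kN → 1770 kN.
Block shear: A_gv = 6500, A_nv = 4050, A_nt = 650 mm²; R_n = min(0.6F_uA_nv, 0.6F_yA_gv) + U_bs·F_u·A_nt = 1448 kN → 1090 kN.
Bolt shear governs: 789 kN.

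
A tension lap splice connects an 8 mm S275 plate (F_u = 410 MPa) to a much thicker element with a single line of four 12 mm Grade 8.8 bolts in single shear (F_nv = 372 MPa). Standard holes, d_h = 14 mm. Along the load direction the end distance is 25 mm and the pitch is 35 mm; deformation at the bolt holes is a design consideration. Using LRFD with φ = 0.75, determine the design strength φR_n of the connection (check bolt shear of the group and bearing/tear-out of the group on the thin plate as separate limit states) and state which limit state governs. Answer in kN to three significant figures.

Bolt shear: A_b = π·12²/4 = 113.1 mm²; R_n = 372 × 113.1 × 4 × 1 / 1000 = 168.3 kN → 0.75 × 168.3 = 126 kN.
Bearing (1.2 l_c t F_u ≤ 2.4 d t F_u): upper limit = 2.4·12·8·410 / 1000 = 94.46 kN.
  Edge l_c = 25 − 14/2 = 18 → r_n = 70.85 kN; interior l_c = 35 − 14 = 21 → r_n = 82.66 kN.
  R_n,bearing = 1·70.85 + 3·82.66 = 318.8 kN → 0.75 × 318.8 = 239 kN.
Bolt shear governs: 126 kN.

126 kN (bolt shear governs)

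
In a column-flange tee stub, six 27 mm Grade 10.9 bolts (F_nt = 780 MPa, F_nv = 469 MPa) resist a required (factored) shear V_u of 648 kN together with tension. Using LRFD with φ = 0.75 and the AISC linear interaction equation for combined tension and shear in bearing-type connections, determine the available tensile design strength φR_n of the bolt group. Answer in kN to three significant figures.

1530 kN

A_b = π·27²/4 = 572.6 mm²; f_rv = 648 × 1000 / (6 × 572.6) = 188.6 MPa.
F'_nt = 1.3 F_nt − (F_nt / φF_nv) f_rv = 1.3·780 − (780/(0.75·469))·188.6 = 595.7 MPa, capped at F_nt → F'_nt = 595.7 MPa.
R_n = F'_nt · A_b · n = 595.7 × 572.6 × 6 / 1000 = 2046 kN.
Design strength φR_n = 0.75 × 2046 = 1530 kN.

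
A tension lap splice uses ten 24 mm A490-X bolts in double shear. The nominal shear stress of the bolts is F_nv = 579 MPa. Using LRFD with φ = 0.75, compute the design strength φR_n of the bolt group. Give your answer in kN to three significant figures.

3930 kN

A_b = π × 24² / 4 = 452.4 mm².
R_n = F_nv · A_b · n · n_s = 579 × 452.4 × 10 × 2 / 1000 = 5239 kN.
Design strength φR_n = 0.75 × 5239 = 3930 kN.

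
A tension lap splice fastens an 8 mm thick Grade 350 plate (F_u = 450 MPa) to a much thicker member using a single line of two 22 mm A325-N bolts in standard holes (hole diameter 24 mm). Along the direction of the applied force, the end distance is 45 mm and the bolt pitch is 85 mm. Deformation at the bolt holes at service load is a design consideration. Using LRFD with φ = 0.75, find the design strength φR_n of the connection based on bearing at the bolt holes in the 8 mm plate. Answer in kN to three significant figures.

249 kN

Per bolt r_n = 1.2 l_c t F_u ≤ 2.4 d t F_u; upper limit = 2.4 × 22 × 8 × 450 / 1000 = 190.1 kN.
Edge bolt: l_c = 45 − 24/2 = 33 mm → 1.2 × 33 × 8 × 450 / 1000 = 142.6 → r_n = 142.6 kN.
Interior bolts: l_c = 85 − 24 = 61 mm → 1.2 × 61 × 8 × 450 / 1000 = 263.5 → r_n = 190.1 kN.
R_n = 1 × 142.6 + 1 × 190.1 = 332.6 kN.
Design strength φR_n = 0.75 × 332.6 = 249 kN.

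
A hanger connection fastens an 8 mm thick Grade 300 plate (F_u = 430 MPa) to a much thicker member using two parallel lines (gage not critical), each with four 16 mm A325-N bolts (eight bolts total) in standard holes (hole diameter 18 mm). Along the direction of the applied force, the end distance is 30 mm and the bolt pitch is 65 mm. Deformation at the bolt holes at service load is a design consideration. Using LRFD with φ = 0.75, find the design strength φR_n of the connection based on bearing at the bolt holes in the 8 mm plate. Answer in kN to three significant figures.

Per bolt r_n = 1.2 l_c t F_u ≤ 2.4 d t F_u; upper limit = 2.4 × 16 × 8 × 430 / 1000 = 132.1 kN.
Edge bolt: l_c = 30 − 18/2 = 21 mm → 1.2 × 21 × 8 × 430 / 1000 = 86.69 → r_n = 86.69 kN.
Interior bolts: l_c = 65 − 18 = 47 mm → 1.2 × 47 × 8 × 430 / 1000 = 194 → r_n = 132.1 kN.
R_n = 2 × 86.69 + 6 × 132.1 = 966 kN.
Design strength φR_n = 0.75 × 966 = 724 kN.

724 kN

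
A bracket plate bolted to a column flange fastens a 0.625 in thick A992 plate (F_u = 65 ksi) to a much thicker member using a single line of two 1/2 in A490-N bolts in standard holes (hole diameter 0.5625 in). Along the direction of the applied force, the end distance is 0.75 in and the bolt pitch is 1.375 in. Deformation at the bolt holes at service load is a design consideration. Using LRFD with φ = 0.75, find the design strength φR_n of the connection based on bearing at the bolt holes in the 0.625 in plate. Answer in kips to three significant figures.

46.8 kips

Per bolt r_n = 1.2 l_c t F_u ≤ 2.4 d t F_u; upper limit = 2.4 × 0.5 × 0.625 × 65 = 48.75 kips.
Edge bolt: l_c = 0.75 − 0.5625/2 = 0.4688 in → 1.2 × 0.4688 × 0.625 × 65 = 22.85 → r_n = 22.85 kips.
Interior bolts: l_c = 1.375 − 0.5625 = 0.8125 in → 1.2 × 0.8125 × 0.625 × 65 = 39.61 → r_n = 39.61 kips.
R_n = 1 × 22.85 + 1 × 39.61 = 62.46 kips.
Design strength φR_n = 0.75 × 62.46 = 46.8 kips.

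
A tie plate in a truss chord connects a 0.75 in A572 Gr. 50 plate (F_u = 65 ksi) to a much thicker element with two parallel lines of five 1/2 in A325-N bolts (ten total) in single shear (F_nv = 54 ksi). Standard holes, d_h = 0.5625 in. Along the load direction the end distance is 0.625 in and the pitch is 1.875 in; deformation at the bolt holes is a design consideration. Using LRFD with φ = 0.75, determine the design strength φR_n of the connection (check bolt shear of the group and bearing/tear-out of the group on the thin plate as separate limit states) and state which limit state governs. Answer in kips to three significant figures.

Bolt shear: A_b = π·0.5²/4 = 0.1963 in²; R_n = 54 × 0.1963 × 10 × 1 = 106 kips → 0.75 × 106 = 79.5 kips.
Bearing (1.2 l_c t F_u ≤ 2.4 d t F_u): upper limit = 2.4·0.5·0.75·65 = 58.5 kips.
  Edge l_c = 0.625 − 0.5625/2 = 0.3438 → r_n = 20.11 kips; interior l_c = 1.875 − 0.5625 = 1.312 → r_n = 58.5 kips.
  R_n,bearing = 2·20.11 + 8·58.5 = 508.2 kips → 0.75 × 508.2 = 381 kips.
Bolt shear governs: 79.5 kips.

79.5 kips (bolt shear governs)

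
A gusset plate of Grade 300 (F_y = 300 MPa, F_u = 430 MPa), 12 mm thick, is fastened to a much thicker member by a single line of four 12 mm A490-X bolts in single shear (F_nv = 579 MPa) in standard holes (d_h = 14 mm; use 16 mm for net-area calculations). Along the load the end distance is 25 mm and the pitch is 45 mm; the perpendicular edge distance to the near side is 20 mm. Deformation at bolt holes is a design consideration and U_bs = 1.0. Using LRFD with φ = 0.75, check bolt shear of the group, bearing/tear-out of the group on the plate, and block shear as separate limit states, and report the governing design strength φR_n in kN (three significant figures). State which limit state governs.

196 kN (bolt shear governs)

Bolt shear: A_b = π·12²/4 = 113.1 mm²; R_n = 579 × 113.1 × 4 × 1 / 1000 = 261.9 kN → 0.75 × 261.9 = 196 kN.
Bearing: edge l_c = 18, r_n = 111.5 kN; interior l_c = 31, r_n = 148.6 kN; R_n = 111.5 + 3·148.6 = 557.3 kN → 418 kN.
Block shear: A_gv = 1920, A_nv = 1248, A_nt = 144 mm²; R_n = min(0.6F_uA_nv, 0.6F_yA_gv) + U_bs·F_u·A_nt = 383.9 kN → 288 kN.
Bolt shear governs: 196 kN.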